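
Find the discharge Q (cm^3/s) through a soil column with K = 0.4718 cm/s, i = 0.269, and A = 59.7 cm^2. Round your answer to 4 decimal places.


Step 1: Apply Darcy's law: Q = K * i * A
Step 2: Q = 0.4718 * 0.269 * 59.7
Step 3: Q = 7.5768 cm^3/s

7.5768


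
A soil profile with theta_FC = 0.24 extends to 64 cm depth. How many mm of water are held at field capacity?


Step 1: Water (mm) = theta_FC * depth (cm) * 10
Step 2: Water = 0.24 * 64 * 10
Step 3: Water = 153.6 mm

153.6


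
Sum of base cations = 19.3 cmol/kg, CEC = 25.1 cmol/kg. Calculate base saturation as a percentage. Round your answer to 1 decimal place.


Step 1: BS = 100 * (sum of bases) / CEC
Step 2: BS = 100 * 19.3 / 25.1
Step 3: BS = 76.9%

76.9


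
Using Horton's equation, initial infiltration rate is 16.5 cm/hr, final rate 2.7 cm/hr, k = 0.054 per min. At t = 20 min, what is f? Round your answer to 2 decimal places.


Step 1: f = fc + (f0 - fc) * exp(-k * t)
Step 2: exp(-0.054 * 20) = 0.339596
Step 3: f = 2.7 + (16.5 - 2.7) * 0.339596
Step 4: f = 2.7 + 13.8 * 0.339596
Step 5: f = 7.39 cm/hr

7.39


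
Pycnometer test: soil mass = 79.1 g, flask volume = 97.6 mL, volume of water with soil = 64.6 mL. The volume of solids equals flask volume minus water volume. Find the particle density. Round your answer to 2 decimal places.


Step 1: Volume of solids = flask volume - water volume with soil
Step 2: V_solids = 97.6 - 64.6 = 33.0 mL
Step 3: Particle density = mass / V_solids = 79.1 / 33.0 = 2.4 g/cm^3

2.4


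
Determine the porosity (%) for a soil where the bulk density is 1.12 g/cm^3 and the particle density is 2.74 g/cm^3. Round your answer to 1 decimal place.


Step 1: Formula: n = 100 * (1 - BD / PD)
Step 2: n = 100 * (1 - 1.12 / 2.74)
Step 3: n = 100 * (1 - 0.40876)
Step 4: n = 59.1%

59.1


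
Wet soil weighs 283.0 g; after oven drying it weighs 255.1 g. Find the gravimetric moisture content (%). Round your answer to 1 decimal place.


Step 1: Water mass = wet - dry = 283.0 - 255.1 = 27.9 g
Step 2: w = 100 * water mass / dry mass
Step 3: w = 100 * 27.9 / 255.1 = 10.9%

10.9


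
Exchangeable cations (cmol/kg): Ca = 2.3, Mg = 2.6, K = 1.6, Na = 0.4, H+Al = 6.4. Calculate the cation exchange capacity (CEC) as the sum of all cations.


Step 1: CEC = Ca + Mg + K + Na + (H+Al)
Step 2: CEC = 2.3 + 2.6 + 1.6 + 0.4 + 6.4
Step 3: CEC = 13.3 cmol/kg

13.3


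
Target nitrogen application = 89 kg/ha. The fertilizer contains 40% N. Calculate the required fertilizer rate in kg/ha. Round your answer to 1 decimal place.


Step 1: Fertilizer rate = target N / (N content / 100)
Step 2: Rate = 89 / (40 / 100)
Step 3: Rate = 89 / 0.4
Step 4: Rate = 222.5 kg/ha

222.5


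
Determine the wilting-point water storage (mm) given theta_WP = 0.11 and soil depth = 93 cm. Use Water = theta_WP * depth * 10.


Step 1: Water (mm) = theta_WP * depth * 10
Step 2: Water = 0.11 * 93 * 10
Step 3: Water = 102.3 mm

102.3


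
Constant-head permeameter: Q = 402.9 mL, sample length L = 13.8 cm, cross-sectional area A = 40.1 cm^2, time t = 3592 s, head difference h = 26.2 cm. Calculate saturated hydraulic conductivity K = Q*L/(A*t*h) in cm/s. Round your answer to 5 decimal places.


Step 1: K = Q * L / (A * t * h)
Step 2: Numerator = 402.9 * 13.8 = 5560.02
Step 3: Denominator = 40.1 * 3592 * 26.2 = 3773827.04
Step 4: K = 5560.02 / 3773827.04 = 0.00147 cm/s

0.00147


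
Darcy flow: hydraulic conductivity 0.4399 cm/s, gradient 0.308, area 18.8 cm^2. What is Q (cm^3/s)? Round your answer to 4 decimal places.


Step 1: Apply Darcy's law: Q = K * i * A
Step 2: Q = 0.4399 * 0.308 * 18.8
Step 3: Q = 2.5472 cm^3/s

2.5472


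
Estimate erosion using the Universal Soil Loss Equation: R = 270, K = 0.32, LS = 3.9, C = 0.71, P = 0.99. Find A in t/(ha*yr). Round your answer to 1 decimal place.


Step 1: A = R * K * LS * C * P
Step 2: R * K = 270 * 0.32 = 86.4
Step 3: (R*K) * LS = 86.4 * 3.9 = 336.96
Step 4: * C * P = 336.96 * 0.71 * 0.99 = 236.8
Step 5: A = 236.8 t/(ha*yr)

236.8


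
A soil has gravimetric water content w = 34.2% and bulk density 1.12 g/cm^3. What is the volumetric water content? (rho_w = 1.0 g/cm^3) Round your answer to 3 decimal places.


Step 1: theta = (w / 100) * BD / rho_w
Step 2: theta = (34.2 / 100) * 1.12 / 1.0
Step 3: theta = 0.342 * 1.12
Step 4: theta = 0.383

0.383


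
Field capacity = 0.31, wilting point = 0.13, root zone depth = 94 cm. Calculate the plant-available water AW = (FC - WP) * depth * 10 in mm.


Step 1: Available water = (FC - WP) * depth * 10
Step 2: AW = (0.31 - 0.13) * 94 * 10
Step 3: AW = 0.18 * 94 * 10
Step 4: AW = 169.2 mm

169.2


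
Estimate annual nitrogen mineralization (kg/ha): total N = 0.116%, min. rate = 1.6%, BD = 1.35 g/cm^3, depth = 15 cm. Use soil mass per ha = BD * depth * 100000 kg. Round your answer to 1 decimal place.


Step 1: Soil mass per ha = BD * depth * 100000 = 1.35 * 15 * 100000 = 2025000 kg
Step 2: Total N pool = soil mass * N%/100 = 2025000 * 0.116/100 = 2349.0 kg/ha
Step 3: N mineralized = N pool * rate%/100 = 2349.0 * 1.6/100 = 37.6 kg/ha/yr

37.6


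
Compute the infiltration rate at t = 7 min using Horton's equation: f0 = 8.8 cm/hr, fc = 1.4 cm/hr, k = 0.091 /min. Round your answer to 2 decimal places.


Step 1: f = fc + (f0 - fc) * exp(-k * t)
Step 2: exp(-0.091 * 7) = 0.528877
Step 3: f = 1.4 + (8.8 - 1.4) * 0.528877
Step 4: f = 1.4 + 7.4 * 0.528877
Step 5: f = 5.31 cm/hr

5.31


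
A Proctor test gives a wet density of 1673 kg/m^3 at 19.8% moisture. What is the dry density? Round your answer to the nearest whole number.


Step 1: Dry density = wet density / (1 + w/100)
Step 2: Dry density = 1673 / (1 + 19.8/100)
Step 3: Dry density = 1673 / 1.198
Step 4: Dry density = 1396 kg/m^3

1396


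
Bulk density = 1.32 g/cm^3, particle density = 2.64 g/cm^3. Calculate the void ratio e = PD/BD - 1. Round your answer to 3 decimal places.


Step 1: e = PD / BD - 1
Step 2: e = 2.64 / 1.32 - 1
Step 3: e = 2.0 - 1
Step 4: e = 1.0

1.0


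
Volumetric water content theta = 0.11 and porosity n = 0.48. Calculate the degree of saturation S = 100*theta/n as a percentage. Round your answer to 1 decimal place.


Step 1: S = 100 * theta_v / n
Step 2: S = 100 * 0.11 / 0.48
Step 3: S = 22.9%

22.9


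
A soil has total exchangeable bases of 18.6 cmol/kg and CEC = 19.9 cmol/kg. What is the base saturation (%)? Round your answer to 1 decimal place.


Step 1: BS = 100 * (sum of bases) / CEC
Step 2: BS = 100 * 18.6 / 19.9
Step 3: BS = 93.5%

93.5


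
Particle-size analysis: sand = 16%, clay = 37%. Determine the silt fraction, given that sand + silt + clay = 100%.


Step 1: sand + silt + clay = 100%
Step 2: silt = 100 - sand - clay
Step 3: silt = 100 - 16 - 37
Step 4: silt = 47%

47


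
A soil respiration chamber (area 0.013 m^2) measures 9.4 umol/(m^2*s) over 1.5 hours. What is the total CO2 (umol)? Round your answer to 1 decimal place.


Step 1: Convert time to seconds: 1.5 hr * 3600 = 5400.0 s
Step 2: Total = flux * area * time_s
Step 3: Total = 9.4 * 0.013 * 5400.0
Step 4: Total = 659.9 umol

659.9


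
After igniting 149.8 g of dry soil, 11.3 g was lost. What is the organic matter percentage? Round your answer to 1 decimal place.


Step 1: OM% = 100 * LOI / sample mass
Step 2: OM = 100 * 11.3 / 149.8
Step 3: OM = 7.5%

7.5


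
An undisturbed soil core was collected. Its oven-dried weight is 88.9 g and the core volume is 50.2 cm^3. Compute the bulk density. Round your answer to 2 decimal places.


Step 1: Identify the formula: BD = dry mass / volume
Step 2: Substitute values: BD = 88.9 / 50.2
Step 3: BD = 1.77 g/cm^3

1.77


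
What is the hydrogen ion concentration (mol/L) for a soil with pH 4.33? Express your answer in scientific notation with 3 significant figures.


Step 1: [H+] = 10^(-pH)
Step 2: [H+] = 10^(-4.33)
Step 3: [H+] = 4.68e-05 mol/L

4.68e-05


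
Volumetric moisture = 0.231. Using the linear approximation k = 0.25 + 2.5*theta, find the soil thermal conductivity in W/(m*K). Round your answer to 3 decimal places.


Step 1: k = 0.25 + 2.5 * theta
Step 2: k = 0.25 + 2.5 * 0.231
Step 3: k = 0.25 + 0.578
Step 4: k = 0.828 W/(m*K)

0.828


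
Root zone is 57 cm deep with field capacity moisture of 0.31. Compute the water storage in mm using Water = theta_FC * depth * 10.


Step 1: Water (mm) = theta_FC * depth (cm) * 10
Step 2: Water = 0.31 * 57 * 10
Step 3: Water = 176.7 mm

176.7


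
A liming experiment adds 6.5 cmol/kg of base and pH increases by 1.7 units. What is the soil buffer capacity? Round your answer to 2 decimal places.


Step 1: BC = change in base / change in pH
Step 2: BC = 6.5 / 1.7
Step 3: BC = 3.82 cmol/(kg*pH unit)

3.82


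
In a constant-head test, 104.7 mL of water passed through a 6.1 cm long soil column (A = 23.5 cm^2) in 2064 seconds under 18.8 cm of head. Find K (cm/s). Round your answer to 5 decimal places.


Step 1: K = Q * L / (A * t * h)
Step 2: Numerator = 104.7 * 6.1 = 638.67
Step 3: Denominator = 23.5 * 2064 * 18.8 = 911875.2
Step 4: K = 638.67 / 911875.2 = 0.0007 cm/s

0.0007


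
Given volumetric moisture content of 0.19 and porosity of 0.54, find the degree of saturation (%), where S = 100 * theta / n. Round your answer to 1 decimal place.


Step 1: S = 100 * theta_v / n
Step 2: S = 100 * 0.19 / 0.54
Step 3: S = 35.2%

35.2


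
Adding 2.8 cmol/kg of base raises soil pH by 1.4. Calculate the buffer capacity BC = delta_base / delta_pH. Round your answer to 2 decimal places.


Step 1: BC = change in base / change in pH
Step 2: BC = 2.8 / 1.4
Step 3: BC = 2.0 cmol/(kg*pH unit)

2.0


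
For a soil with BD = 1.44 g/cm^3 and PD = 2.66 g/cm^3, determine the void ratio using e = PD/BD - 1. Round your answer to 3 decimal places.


Step 1: e = PD / BD - 1
Step 2: e = 2.66 / 1.44 - 1
Step 3: e = 1.84722 - 1
Step 4: e = 0.847

0.847


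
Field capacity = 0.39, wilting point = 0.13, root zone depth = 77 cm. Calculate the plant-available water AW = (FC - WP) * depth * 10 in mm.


Step 1: Available water = (FC - WP) * depth * 10
Step 2: AW = (0.39 - 0.13) * 77 * 10
Step 3: AW = 0.26 * 77 * 10
Step 4: AW = 200.2 mm

200.2


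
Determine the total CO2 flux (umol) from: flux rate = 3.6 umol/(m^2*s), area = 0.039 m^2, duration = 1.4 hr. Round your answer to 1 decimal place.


Step 1: Convert time to seconds: 1.4 hr * 3600 = 5040.0 s
Step 2: Total = flux * area * time_s
Step 3: Total = 3.6 * 0.039 * 5040.0
Step 4: Total = 707.6 umol

707.6


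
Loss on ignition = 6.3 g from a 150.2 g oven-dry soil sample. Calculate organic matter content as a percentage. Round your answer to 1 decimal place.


Step 1: OM% = 100 * LOI / sample mass
Step 2: OM = 100 * 6.3 / 150.2
Step 3: OM = 4.2%

4.2


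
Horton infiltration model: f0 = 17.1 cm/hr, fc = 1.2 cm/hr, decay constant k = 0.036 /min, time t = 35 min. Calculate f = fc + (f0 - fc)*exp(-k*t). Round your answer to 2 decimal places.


Step 1: f = fc + (f0 - fc) * exp(-k * t)
Step 2: exp(-0.036 * 35) = 0.283654
Step 3: f = 1.2 + (17.1 - 1.2) * 0.283654
Step 4: f = 1.2 + 15.9 * 0.283654
Step 5: f = 5.71 cm/hr

5.71


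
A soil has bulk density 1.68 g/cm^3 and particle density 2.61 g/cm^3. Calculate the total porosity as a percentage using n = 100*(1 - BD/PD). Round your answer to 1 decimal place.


Step 1: Formula: n = 100 * (1 - BD / PD)
Step 2: n = 100 * (1 - 1.68 / 2.61)
Step 3: n = 100 * (1 - 0.64368)
Step 4: n = 35.6%

35.6


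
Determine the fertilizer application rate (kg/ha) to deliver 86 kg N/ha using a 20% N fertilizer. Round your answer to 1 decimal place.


Step 1: Fertilizer rate = target N / (N content / 100)
Step 2: Rate = 86 / (20 / 100)
Step 3: Rate = 86 / 0.2
Step 4: Rate = 430.0 kg/ha

430.0


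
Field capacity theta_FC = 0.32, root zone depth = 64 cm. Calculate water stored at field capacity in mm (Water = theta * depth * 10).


Step 1: Water (mm) = theta_FC * depth (cm) * 10
Step 2: Water = 0.32 * 64 * 10
Step 3: Water = 204.8 mm

204.8


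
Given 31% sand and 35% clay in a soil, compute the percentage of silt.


Step 1: sand + silt + clay = 100%
Step 2: silt = 100 - sand - clay
Step 3: silt = 100 - 31 - 35
Step 4: silt = 34%

34


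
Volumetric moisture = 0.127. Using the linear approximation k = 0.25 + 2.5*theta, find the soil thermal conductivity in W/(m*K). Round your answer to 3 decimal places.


Step 1: k = 0.25 + 2.5 * theta
Step 2: k = 0.25 + 2.5 * 0.127
Step 3: k = 0.25 + 0.318
Step 4: k = 0.568 W/(m*K)

0.568


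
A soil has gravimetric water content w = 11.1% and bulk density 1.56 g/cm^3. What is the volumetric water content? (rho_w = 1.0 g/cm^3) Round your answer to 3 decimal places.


Step 1: theta = (w / 100) * BD / rho_w
Step 2: theta = (11.1 / 100) * 1.56 / 1.0
Step 3: theta = 0.111 * 1.56
Step 4: theta = 0.173

0.173


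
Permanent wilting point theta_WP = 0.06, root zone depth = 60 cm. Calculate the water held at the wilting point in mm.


Step 1: Water (mm) = theta_WP * depth * 10
Step 2: Water = 0.06 * 60 * 10
Step 3: Water = 36.0 mm

36.0


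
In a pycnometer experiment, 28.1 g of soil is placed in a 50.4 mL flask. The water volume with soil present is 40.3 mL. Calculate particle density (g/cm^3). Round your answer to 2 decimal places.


Step 1: Volume of solids = flask volume - water volume with soil
Step 2: V_solids = 50.4 - 40.3 = 10.1 mL
Step 3: Particle density = mass / V_solids = 28.1 / 10.1 = 2.78 g/cm^3

2.78


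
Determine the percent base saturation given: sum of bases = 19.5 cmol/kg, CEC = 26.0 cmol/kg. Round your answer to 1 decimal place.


Step 1: BS = 100 * (sum of bases) / CEC
Step 2: BS = 100 * 19.5 / 26.0
Step 3: BS = 75.0%

75.0


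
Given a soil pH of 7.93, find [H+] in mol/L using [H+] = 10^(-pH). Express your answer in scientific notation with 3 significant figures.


Step 1: [H+] = 10^(-pH)
Step 2: [H+] = 10^(-7.93)
Step 3: [H+] = 1.17e-08 mol/L

1.17e-08


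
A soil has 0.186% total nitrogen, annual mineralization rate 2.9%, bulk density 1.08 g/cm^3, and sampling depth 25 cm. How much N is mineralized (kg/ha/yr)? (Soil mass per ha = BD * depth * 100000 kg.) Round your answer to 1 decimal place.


Step 1: Soil mass per ha = BD * depth * 100000 = 1.08 * 25 * 100000 = 2700000 kg
Step 2: Total N pool = soil mass * N%/100 = 2700000 * 0.186/100 = 5022.0 kg/ha
Step 3: N mineralized = N pool * rate%/100 = 5022.0 * 2.9/100 = 145.6 kg/ha/yr

145.6


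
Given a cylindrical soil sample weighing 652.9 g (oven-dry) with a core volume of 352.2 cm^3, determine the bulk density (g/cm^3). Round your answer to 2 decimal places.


Step 1: Identify the formula: BD = dry mass / volume
Step 2: Substitute values: BD = 652.9 / 352.2
Step 3: BD = 1.85 g/cm^3

1.85


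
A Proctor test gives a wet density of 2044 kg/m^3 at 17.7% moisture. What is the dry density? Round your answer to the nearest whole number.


Step 1: Dry density = wet density / (1 + w/100)
Step 2: Dry density = 2044 / (1 + 17.7/100)
Step 3: Dry density = 2044 / 1.177
Step 4: Dry density = 1737 kg/m^3

1737


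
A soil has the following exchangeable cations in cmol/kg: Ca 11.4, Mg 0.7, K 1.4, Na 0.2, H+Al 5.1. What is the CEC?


Step 1: CEC = Ca + Mg + K + Na + (H+Al)
Step 2: CEC = 11.4 + 0.7 + 1.4 + 0.2 + 5.1
Step 3: CEC = 18.8 cmol/kg

18.8


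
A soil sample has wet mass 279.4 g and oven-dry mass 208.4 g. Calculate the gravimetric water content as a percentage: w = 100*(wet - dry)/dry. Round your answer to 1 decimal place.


Step 1: Water mass = wet - dry = 279.4 - 208.4 = 71.0 g
Step 2: w = 100 * water mass / dry mass
Step 3: w = 100 * 71.0 / 208.4 = 34.1%

34.1


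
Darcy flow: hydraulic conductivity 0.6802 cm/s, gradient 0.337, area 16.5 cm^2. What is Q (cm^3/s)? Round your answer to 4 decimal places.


Step 1: Apply Darcy's law: Q = K * i * A
Step 2: Q = 0.6802 * 0.337 * 16.5
Step 3: Q = 3.7823 cm^3/s

3.7823


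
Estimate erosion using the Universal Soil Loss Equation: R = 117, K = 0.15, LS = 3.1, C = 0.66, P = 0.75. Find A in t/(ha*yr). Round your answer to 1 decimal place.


Step 1: A = R * K * LS * C * P
Step 2: R * K = 117 * 0.15 = 17.55
Step 3: (R*K) * LS = 17.55 * 3.1 = 54.405
Step 4: * C * P = 54.405 * 0.66 * 0.75 = 26.9
Step 5: A = 26.9 t/(ha*yr)

26.9


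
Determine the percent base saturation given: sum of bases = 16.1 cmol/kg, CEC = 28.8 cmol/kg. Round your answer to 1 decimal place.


Step 1: BS = 100 * (sum of bases) / CEC
Step 2: BS = 100 * 16.1 / 28.8
Step 3: BS = 55.9%

55.9


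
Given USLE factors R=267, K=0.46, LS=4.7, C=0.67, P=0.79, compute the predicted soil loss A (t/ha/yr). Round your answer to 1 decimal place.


Step 1: A = R * K * LS * C * P
Step 2: R * K = 267 * 0.46 = 122.82
Step 3: (R*K) * LS = 122.82 * 4.7 = 577.254
Step 4: * C * P = 577.254 * 0.67 * 0.79 = 305.5
Step 5: A = 305.5 t/(ha*yr)

305.5


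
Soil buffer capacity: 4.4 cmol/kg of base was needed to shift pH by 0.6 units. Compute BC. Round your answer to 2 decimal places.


Step 1: BC = change in base / change in pH
Step 2: BC = 4.4 / 0.6
Step 3: BC = 7.33 cmol/(kg*pH unit)

7.33


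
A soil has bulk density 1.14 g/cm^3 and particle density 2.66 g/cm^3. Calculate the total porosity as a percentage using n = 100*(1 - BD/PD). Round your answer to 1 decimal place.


Step 1: Formula: n = 100 * (1 - BD / PD)
Step 2: n = 100 * (1 - 1.14 / 2.66)
Step 3: n = 100 * (1 - 0.42857)
Step 4: n = 57.1%

57.1


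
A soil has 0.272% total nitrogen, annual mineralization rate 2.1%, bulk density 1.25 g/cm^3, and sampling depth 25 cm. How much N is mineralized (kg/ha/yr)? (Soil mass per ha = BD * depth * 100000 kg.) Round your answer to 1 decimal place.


Step 1: Soil mass per ha = BD * depth * 100000 = 1.25 * 25 * 100000 = 3125000 kg
Step 2: Total N pool = soil mass * N%/100 = 3125000 * 0.272/100 = 8500.0 kg/ha
Step 3: N mineralized = N pool * rate%/100 = 8500.0 * 2.1/100 = 178.5 kg/ha/yr

178.5


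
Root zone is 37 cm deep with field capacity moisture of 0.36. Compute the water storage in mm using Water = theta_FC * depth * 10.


Step 1: Water (mm) = theta_FC * depth (cm) * 10
Step 2: Water = 0.36 * 37 * 10
Step 3: Water = 133.2 mm

133.2


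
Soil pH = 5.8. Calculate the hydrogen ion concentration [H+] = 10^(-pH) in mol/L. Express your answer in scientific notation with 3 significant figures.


Step 1: [H+] = 10^(-pH)
Step 2: [H+] = 10^(-5.8)
Step 3: [H+] = 1.58e-06 mol/L

1.58e-06


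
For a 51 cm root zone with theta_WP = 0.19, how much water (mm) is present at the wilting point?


Step 1: Water (mm) = theta_WP * depth * 10
Step 2: Water = 0.19 * 51 * 10
Step 3: Water = 96.9 mm

96.9


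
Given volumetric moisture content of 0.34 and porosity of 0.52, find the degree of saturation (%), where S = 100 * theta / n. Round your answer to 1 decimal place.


Step 1: S = 100 * theta_v / n
Step 2: S = 100 * 0.34 / 0.52
Step 3: S = 65.4%

65.4


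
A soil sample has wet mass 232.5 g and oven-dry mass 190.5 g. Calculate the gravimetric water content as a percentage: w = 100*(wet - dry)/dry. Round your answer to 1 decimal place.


Step 1: Water mass = wet - dry = 232.5 - 190.5 = 42.0 g
Step 2: w = 100 * water mass / dry mass
Step 3: w = 100 * 42.0 / 190.5 = 22.0%

22.0


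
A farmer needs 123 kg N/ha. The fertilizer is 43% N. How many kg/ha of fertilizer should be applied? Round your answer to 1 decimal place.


Step 1: Fertilizer rate = target N / (N content / 100)
Step 2: Rate = 123 / (43 / 100)
Step 3: Rate = 123 / 0.43
Step 4: Rate = 286.0 kg/ha

286.0


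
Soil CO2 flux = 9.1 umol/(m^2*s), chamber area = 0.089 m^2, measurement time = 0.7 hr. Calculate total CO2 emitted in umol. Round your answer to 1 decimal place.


Step 1: Convert time to seconds: 0.7 hr * 3600 = 2520.0 s
Step 2: Total = flux * area * time_s
Step 3: Total = 9.1 * 0.089 * 2520.0
Step 4: Total = 2040.9 umol

2040.9


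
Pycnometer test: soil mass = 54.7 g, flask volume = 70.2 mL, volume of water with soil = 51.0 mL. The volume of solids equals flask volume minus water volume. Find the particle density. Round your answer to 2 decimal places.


Step 1: Volume of solids = flask volume - water volume with soil
Step 2: V_solids = 70.2 - 51.0 = 19.2 mL
Step 3: Particle density = mass / V_solids = 54.7 / 19.2 = 2.85 g/cm^3

2.85


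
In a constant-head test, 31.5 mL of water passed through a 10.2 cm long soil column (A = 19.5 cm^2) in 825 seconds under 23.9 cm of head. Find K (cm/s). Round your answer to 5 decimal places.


Step 1: K = Q * L / (A * t * h)
Step 2: Numerator = 31.5 * 10.2 = 321.3
Step 3: Denominator = 19.5 * 825 * 23.9 = 384491.25
Step 4: K = 321.3 / 384491.25 = 0.00084 cm/s

0.00084


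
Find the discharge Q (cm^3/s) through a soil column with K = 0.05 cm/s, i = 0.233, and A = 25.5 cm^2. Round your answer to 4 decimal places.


Step 1: Apply Darcy's law: Q = K * i * A
Step 2: Q = 0.05 * 0.233 * 25.5
Step 3: Q = 0.2971 cm^3/s

0.2971


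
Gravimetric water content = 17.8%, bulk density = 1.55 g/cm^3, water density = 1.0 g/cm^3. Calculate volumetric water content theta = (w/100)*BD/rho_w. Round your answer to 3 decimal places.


Step 1: theta = (w / 100) * BD / rho_w
Step 2: theta = (17.8 / 100) * 1.55 / 1.0
Step 3: theta = 0.178 * 1.55
Step 4: theta = 0.276

0.276


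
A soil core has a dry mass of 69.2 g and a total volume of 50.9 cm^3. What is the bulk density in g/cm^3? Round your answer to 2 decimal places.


Step 1: Identify the formula: BD = dry mass / volume
Step 2: Substitute values: BD = 69.2 / 50.9
Step 3: BD = 1.36 g/cm^3

1.36


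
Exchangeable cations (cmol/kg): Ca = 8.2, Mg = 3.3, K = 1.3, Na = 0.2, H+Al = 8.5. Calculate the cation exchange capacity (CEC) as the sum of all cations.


Step 1: CEC = Ca + Mg + K + Na + (H+Al)
Step 2: CEC = 8.2 + 3.3 + 1.3 + 0.2 + 8.5
Step 3: CEC = 21.5 cmol/kg

21.5


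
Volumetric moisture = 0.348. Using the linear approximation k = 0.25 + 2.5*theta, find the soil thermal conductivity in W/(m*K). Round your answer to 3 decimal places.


Step 1: k = 0.25 + 2.5 * theta
Step 2: k = 0.25 + 2.5 * 0.348
Step 3: k = 0.25 + 0.87
Step 4: k = 1.12 W/(m*K)

1.12


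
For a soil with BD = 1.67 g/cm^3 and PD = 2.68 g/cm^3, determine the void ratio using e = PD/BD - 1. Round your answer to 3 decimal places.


Step 1: e = PD / BD - 1
Step 2: e = 2.68 / 1.67 - 1
Step 3: e = 1.60479 - 1
Step 4: e = 0.605

0.605


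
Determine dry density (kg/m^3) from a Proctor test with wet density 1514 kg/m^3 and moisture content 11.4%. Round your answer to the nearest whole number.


Step 1: Dry density = wet density / (1 + w/100)
Step 2: Dry density = 1514 / (1 + 11.4/100)
Step 3: Dry density = 1514 / 1.114
Step 4: Dry density = 1359 kg/m^3

1359


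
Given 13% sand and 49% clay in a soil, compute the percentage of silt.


Step 1: sand + silt + clay = 100%
Step 2: silt = 100 - sand - clay
Step 3: silt = 100 - 13 - 49
Step 4: silt = 38%

38


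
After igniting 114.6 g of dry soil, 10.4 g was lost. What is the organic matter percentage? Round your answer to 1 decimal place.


Step 1: OM% = 100 * LOI / sample mass
Step 2: OM = 100 * 10.4 / 114.6
Step 3: OM = 9.1%

9.1


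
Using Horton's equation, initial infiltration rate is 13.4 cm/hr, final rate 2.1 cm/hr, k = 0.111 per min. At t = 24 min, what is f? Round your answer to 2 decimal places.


Step 1: f = fc + (f0 - fc) * exp(-k * t)
Step 2: exp(-0.111 * 24) = 0.069669
Step 3: f = 2.1 + (13.4 - 2.1) * 0.069669
Step 4: f = 2.1 + 11.3 * 0.069669
Step 5: f = 2.89 cm/hr

2.89


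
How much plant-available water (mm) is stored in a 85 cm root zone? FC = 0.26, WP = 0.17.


Step 1: Available water = (FC - WP) * depth * 10
Step 2: AW = (0.26 - 0.17) * 85 * 10
Step 3: AW = 0.09 * 85 * 10
Step 4: AW = 76.5 mm

76.5


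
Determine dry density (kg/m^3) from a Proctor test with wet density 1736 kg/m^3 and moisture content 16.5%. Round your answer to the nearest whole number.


Step 1: Dry density = wet density / (1 + w/100)
Step 2: Dry density = 1736 / (1 + 16.5/100)
Step 3: Dry density = 1736 / 1.165
Step 4: Dry density = 1490 kg/m^3

1490


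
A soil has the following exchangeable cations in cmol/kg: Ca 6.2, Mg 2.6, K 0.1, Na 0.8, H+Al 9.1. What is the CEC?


Step 1: CEC = Ca + Mg + K + Na + (H+Al)
Step 2: CEC = 6.2 + 2.6 + 0.1 + 0.8 + 9.1
Step 3: CEC = 18.8 cmol/kg

18.8


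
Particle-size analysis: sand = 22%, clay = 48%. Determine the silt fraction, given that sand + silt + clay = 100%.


Step 1: sand + silt + clay = 100%
Step 2: silt = 100 - sand - clay
Step 3: silt = 100 - 22 - 48
Step 4: silt = 30%

30


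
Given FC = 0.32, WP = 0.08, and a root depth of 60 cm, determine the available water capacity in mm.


Step 1: Available water = (FC - WP) * depth * 10
Step 2: AW = (0.32 - 0.08) * 60 * 10
Step 3: AW = 0.24 * 60 * 10
Step 4: AW = 144.0 mm

144.0


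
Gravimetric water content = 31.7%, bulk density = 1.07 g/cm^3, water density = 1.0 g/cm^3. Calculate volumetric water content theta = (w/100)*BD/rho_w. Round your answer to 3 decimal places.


Step 1: theta = (w / 100) * BD / rho_w
Step 2: theta = (31.7 / 100) * 1.07 / 1.0
Step 3: theta = 0.317 * 1.07
Step 4: theta = 0.339

0.339


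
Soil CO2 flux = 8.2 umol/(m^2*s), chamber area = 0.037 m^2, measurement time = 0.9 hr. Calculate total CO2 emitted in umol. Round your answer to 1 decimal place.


Step 1: Convert time to seconds: 0.9 hr * 3600 = 3240.0 s
Step 2: Total = flux * area * time_s
Step 3: Total = 8.2 * 0.037 * 3240.0
Step 4: Total = 983.0 umol

983.0


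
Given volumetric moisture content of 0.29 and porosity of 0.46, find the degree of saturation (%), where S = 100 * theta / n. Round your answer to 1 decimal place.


Step 1: S = 100 * theta_v / n
Step 2: S = 100 * 0.29 / 0.46
Step 3: S = 63.0%

63.0


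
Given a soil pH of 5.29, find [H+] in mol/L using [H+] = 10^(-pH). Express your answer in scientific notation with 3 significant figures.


Step 1: [H+] = 10^(-pH)
Step 2: [H+] = 10^(-5.29)
Step 3: [H+] = 5.13e-06 mol/L

5.13e-06


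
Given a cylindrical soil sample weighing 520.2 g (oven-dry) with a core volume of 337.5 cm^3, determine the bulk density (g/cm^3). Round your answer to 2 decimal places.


Step 1: Identify the formula: BD = dry mass / volume
Step 2: Substitute values: BD = 520.2 / 337.5
Step 3: BD = 1.54 g/cm^3

1.54


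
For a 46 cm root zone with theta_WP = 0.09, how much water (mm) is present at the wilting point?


Step 1: Water (mm) = theta_WP * depth * 10
Step 2: Water = 0.09 * 46 * 10
Step 3: Water = 41.4 mm

41.4


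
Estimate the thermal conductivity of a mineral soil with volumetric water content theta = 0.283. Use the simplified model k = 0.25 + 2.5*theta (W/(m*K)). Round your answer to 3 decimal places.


Step 1: k = 0.25 + 2.5 * theta
Step 2: k = 0.25 + 2.5 * 0.283
Step 3: k = 0.25 + 0.708
Step 4: k = 0.958 W/(m*K)

0.958


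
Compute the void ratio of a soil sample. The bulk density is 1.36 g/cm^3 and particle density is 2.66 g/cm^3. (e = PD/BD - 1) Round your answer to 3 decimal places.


Step 1: e = PD / BD - 1
Step 2: e = 2.66 / 1.36 - 1
Step 3: e = 1.95588 - 1
Step 4: e = 0.956

0.956


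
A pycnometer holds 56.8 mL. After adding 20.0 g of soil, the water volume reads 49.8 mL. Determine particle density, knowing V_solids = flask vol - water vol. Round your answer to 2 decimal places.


Step 1: Volume of solids = flask volume - water volume with soil
Step 2: V_solids = 56.8 - 49.8 = 7.0 mL
Step 3: Particle density = mass / V_solids = 20.0 / 7.0 = 2.86 g/cm^3

2.86


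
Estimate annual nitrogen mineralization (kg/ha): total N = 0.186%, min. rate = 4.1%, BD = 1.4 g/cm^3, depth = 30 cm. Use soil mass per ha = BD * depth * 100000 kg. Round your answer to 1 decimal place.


Step 1: Soil mass per ha = BD * depth * 100000 = 1.4 * 30 * 100000 = 4200000 kg
Step 2: Total N pool = soil mass * N%/100 = 4200000 * 0.186/100 = 7812.0 kg/ha
Step 3: N mineralized = N pool * rate%/100 = 7812.0 * 4.1/100 = 320.3 kg/ha/yr

320.3


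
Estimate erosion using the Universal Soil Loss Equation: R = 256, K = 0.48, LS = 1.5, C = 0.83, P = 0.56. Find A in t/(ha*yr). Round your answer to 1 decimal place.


Step 1: A = R * K * LS * C * P
Step 2: R * K = 256 * 0.48 = 122.88
Step 3: (R*K) * LS = 122.88 * 1.5 = 184.32
Step 4: * C * P = 184.32 * 0.83 * 0.56 = 85.7
Step 5: A = 85.7 t/(ha*yr)

85.7


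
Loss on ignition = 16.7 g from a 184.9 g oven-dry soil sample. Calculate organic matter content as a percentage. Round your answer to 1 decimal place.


Step 1: OM% = 100 * LOI / sample mass
Step 2: OM = 100 * 16.7 / 184.9
Step 3: OM = 9.0%

9.0


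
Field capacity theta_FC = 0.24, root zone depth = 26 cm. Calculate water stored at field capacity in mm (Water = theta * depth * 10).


Step 1: Water (mm) = theta_FC * depth (cm) * 10
Step 2: Water = 0.24 * 26 * 10
Step 3: Water = 62.4 mm

62.4


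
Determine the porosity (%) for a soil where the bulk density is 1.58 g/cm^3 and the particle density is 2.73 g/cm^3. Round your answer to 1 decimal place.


Step 1: Formula: n = 100 * (1 - BD / PD)
Step 2: n = 100 * (1 - 1.58 / 2.73)
Step 3: n = 100 * (1 - 0.57875)
Step 4: n = 42.1%

42.1


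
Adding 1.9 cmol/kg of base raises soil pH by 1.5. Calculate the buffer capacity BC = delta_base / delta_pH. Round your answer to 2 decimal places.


Step 1: BC = change in base / change in pH
Step 2: BC = 1.9 / 1.5
Step 3: BC = 1.27 cmol/(kg*pH unit)

1.27


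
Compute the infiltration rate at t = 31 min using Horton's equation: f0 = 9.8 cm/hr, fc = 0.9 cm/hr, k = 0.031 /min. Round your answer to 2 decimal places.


Step 1: f = fc + (f0 - fc) * exp(-k * t)
Step 2: exp(-0.031 * 31) = 0.38251
Step 3: f = 0.9 + (9.8 - 0.9) * 0.38251
Step 4: f = 0.9 + 8.9 * 0.38251
Step 5: f = 4.3 cm/hr

4.3


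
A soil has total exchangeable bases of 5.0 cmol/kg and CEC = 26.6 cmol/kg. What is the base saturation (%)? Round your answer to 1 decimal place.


Step 1: BS = 100 * (sum of bases) / CEC
Step 2: BS = 100 * 5.0 / 26.6
Step 3: BS = 18.8%

18.8


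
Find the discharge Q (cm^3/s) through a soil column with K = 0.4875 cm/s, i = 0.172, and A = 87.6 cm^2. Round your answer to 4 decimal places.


Step 1: Apply Darcy's law: Q = K * i * A
Step 2: Q = 0.4875 * 0.172 * 87.6
Step 3: Q = 7.3453 cm^3/s

7.3453


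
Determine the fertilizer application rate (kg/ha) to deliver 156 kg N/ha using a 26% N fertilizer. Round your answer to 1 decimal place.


Step 1: Fertilizer rate = target N / (N content / 100)
Step 2: Rate = 156 / (26 / 100)
Step 3: Rate = 156 / 0.26
Step 4: Rate = 600.0 kg/ha

600.0


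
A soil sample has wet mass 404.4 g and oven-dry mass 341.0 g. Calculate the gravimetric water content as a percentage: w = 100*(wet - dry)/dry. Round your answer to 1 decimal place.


Step 1: Water mass = wet - dry = 404.4 - 341.0 = 63.4 g
Step 2: w = 100 * water mass / dry mass
Step 3: w = 100 * 63.4 / 341.0 = 18.6%

18.6


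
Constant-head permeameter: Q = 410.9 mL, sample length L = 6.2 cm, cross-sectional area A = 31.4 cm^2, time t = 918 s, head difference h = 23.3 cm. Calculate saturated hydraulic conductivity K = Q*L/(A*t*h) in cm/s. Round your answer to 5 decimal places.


Step 1: K = Q * L / (A * t * h)
Step 2: Numerator = 410.9 * 6.2 = 2547.58
Step 3: Denominator = 31.4 * 918 * 23.3 = 671627.16
Step 4: K = 2547.58 / 671627.16 = 0.00379 cm/s

0.00379


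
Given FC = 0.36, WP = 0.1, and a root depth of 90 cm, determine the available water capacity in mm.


Step 1: Available water = (FC - WP) * depth * 10
Step 2: AW = (0.36 - 0.1) * 90 * 10
Step 3: AW = 0.26 * 90 * 10
Step 4: AW = 234.0 mm

234.0


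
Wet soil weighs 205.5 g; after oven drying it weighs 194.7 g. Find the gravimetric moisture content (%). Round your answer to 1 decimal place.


Step 1: Water mass = wet - dry = 205.5 - 194.7 = 10.8 g
Step 2: w = 100 * water mass / dry mass
Step 3: w = 100 * 10.8 / 194.7 = 5.5%

5.5


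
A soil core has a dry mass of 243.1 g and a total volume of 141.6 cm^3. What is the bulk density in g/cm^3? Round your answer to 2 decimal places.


Step 1: Identify the formula: BD = dry mass / volume
Step 2: Substitute values: BD = 243.1 / 141.6
Step 3: BD = 1.72 g/cm^3

1.72


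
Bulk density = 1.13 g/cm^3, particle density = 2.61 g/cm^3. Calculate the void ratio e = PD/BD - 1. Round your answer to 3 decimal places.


Step 1: e = PD / BD - 1
Step 2: e = 2.61 / 1.13 - 1
Step 3: e = 2.30973 - 1
Step 4: e = 1.31

1.31


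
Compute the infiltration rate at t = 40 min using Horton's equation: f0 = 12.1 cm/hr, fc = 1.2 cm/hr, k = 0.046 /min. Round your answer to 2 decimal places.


Step 1: f = fc + (f0 - fc) * exp(-k * t)
Step 2: exp(-0.046 * 40) = 0.158817
Step 3: f = 1.2 + (12.1 - 1.2) * 0.158817
Step 4: f = 1.2 + 10.9 * 0.158817
Step 5: f = 2.93 cm/hr

2.93


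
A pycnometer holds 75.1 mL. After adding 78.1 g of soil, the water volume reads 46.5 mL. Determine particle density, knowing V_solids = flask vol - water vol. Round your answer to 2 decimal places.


Step 1: Volume of solids = flask volume - water volume with soil
Step 2: V_solids = 75.1 - 46.5 = 28.6 mL
Step 3: Particle density = mass / V_solids = 78.1 / 28.6 = 2.73 g/cm^3

2.73


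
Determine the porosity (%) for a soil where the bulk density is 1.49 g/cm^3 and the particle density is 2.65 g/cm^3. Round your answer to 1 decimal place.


Step 1: Formula: n = 100 * (1 - BD / PD)
Step 2: n = 100 * (1 - 1.49 / 2.65)
Step 3: n = 100 * (1 - 0.56226)
Step 4: n = 43.8%

43.8


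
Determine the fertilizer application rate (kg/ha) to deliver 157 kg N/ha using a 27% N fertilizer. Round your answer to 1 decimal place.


Step 1: Fertilizer rate = target N / (N content / 100)
Step 2: Rate = 157 / (27 / 100)
Step 3: Rate = 157 / 0.27
Step 4: Rate = 581.5 kg/ha

581.5


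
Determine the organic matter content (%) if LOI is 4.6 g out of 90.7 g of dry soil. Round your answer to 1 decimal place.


Step 1: OM% = 100 * LOI / sample mass
Step 2: OM = 100 * 4.6 / 90.7
Step 3: OM = 5.1%

5.1


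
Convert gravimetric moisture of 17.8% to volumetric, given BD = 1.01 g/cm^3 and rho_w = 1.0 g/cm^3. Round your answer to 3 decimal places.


Step 1: theta = (w / 100) * BD / rho_w
Step 2: theta = (17.8 / 100) * 1.01 / 1.0
Step 3: theta = 0.178 * 1.01
Step 4: theta = 0.18

0.18


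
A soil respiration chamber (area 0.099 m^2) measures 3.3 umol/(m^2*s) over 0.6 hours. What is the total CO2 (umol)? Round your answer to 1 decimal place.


Step 1: Convert time to seconds: 0.6 hr * 3600 = 2160.0 s
Step 2: Total = flux * area * time_s
Step 3: Total = 3.3 * 0.099 * 2160.0
Step 4: Total = 705.7 umol

705.7


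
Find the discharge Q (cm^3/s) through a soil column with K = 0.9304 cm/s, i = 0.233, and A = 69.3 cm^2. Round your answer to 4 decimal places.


Step 1: Apply Darcy's law: Q = K * i * A
Step 2: Q = 0.9304 * 0.233 * 69.3
Step 3: Q = 15.0231 cm^3/s

15.0231


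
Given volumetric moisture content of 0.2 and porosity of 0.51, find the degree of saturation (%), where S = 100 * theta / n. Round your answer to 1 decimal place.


Step 1: S = 100 * theta_v / n
Step 2: S = 100 * 0.2 / 0.51
Step 3: S = 39.2%

39.2


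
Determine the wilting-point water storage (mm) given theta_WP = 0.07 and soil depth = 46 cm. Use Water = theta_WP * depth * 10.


Step 1: Water (mm) = theta_WP * depth * 10
Step 2: Water = 0.07 * 46 * 10
Step 3: Water = 32.2 mm

32.2


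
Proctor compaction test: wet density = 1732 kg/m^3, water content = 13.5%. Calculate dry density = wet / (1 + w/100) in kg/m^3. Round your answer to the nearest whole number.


Step 1: Dry density = wet density / (1 + w/100)
Step 2: Dry density = 1732 / (1 + 13.5/100)
Step 3: Dry density = 1732 / 1.135
Step 4: Dry density = 1526 kg/m^3

1526


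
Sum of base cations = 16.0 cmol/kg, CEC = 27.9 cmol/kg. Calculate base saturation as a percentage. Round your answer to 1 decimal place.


Step 1: BS = 100 * (sum of bases) / CEC
Step 2: BS = 100 * 16.0 / 27.9
Step 3: BS = 57.3%

57.3


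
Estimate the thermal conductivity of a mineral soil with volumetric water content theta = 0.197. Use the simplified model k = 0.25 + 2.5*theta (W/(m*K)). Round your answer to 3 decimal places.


Step 1: k = 0.25 + 2.5 * theta
Step 2: k = 0.25 + 2.5 * 0.197
Step 3: k = 0.25 + 0.493
Step 4: k = 0.743 W/(m*K)

0.743


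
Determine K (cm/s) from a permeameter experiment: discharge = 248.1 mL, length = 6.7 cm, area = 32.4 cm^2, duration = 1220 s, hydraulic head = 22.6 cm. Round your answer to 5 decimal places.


Step 1: K = Q * L / (A * t * h)
Step 2: Numerator = 248.1 * 6.7 = 1662.27
Step 3: Denominator = 32.4 * 1220 * 22.6 = 893332.8
Step 4: K = 1662.27 / 893332.8 = 0.00186 cm/s

0.00186


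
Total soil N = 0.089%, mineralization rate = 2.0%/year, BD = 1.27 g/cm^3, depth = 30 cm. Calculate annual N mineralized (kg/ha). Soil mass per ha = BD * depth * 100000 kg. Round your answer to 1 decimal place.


Step 1: Soil mass per ha = BD * depth * 100000 = 1.27 * 30 * 100000 = 3810000 kg
Step 2: Total N pool = soil mass * N%/100 = 3810000 * 0.089/100 = 3390.9 kg/ha
Step 3: N mineralized = N pool * rate%/100 = 3390.9 * 2.0/100 = 67.8 kg/ha/yr

67.8


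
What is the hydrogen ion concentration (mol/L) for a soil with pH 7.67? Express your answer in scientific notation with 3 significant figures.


Step 1: [H+] = 10^(-pH)
Step 2: [H+] = 10^(-7.67)
Step 3: [H+] = 2.14e-08 mol/L

2.14e-08


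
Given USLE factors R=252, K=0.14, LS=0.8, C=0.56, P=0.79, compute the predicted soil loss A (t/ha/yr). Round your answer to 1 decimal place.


Step 1: A = R * K * LS * C * P
Step 2: R * K = 252 * 0.14 = 35.28
Step 3: (R*K) * LS = 35.28 * 0.8 = 28.224
Step 4: * C * P = 28.224 * 0.56 * 0.79 = 12.5
Step 5: A = 12.5 t/(ha*yr)

12.5


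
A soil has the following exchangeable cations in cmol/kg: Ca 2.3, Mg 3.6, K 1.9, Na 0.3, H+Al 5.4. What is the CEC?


Step 1: CEC = Ca + Mg + K + Na + (H+Al)
Step 2: CEC = 2.3 + 3.6 + 1.9 + 0.3 + 5.4
Step 3: CEC = 13.5 cmol/kg

13.5


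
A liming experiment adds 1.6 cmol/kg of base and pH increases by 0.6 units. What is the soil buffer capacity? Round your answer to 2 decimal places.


Step 1: BC = change in base / change in pH
Step 2: BC = 1.6 / 0.6
Step 3: BC = 2.67 cmol/(kg*pH unit)

2.67


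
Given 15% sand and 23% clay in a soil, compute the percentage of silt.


Step 1: sand + silt + clay = 100%
Step 2: silt = 100 - sand - clay
Step 3: silt = 100 - 15 - 23
Step 4: silt = 62%

62


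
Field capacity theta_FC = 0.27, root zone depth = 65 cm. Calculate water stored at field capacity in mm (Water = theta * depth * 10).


Step 1: Water (mm) = theta_FC * depth (cm) * 10
Step 2: Water = 0.27 * 65 * 10
Step 3: Water = 175.5 mm

175.5


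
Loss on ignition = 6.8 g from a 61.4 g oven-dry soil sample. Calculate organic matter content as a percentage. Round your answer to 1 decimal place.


Step 1: OM% = 100 * LOI / sample mass
Step 2: OM = 100 * 6.8 / 61.4
Step 3: OM = 11.1%

11.1


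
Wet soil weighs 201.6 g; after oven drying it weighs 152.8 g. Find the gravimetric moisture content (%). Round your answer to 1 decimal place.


Step 1: Water mass = wet - dry = 201.6 - 152.8 = 48.8 g
Step 2: w = 100 * water mass / dry mass
Step 3: w = 100 * 48.8 / 152.8 = 31.9%

31.9


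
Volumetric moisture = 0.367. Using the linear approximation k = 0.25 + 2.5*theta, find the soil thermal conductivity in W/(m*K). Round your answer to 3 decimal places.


Step 1: k = 0.25 + 2.5 * theta
Step 2: k = 0.25 + 2.5 * 0.367
Step 3: k = 0.25 + 0.918
Step 4: k = 1.168 W/(m*K)

1.168


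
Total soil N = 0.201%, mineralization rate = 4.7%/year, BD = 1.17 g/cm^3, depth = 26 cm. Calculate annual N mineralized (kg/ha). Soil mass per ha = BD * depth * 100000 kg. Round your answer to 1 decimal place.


Step 1: Soil mass per ha = BD * depth * 100000 = 1.17 * 26 * 100000 = 3042000 kg
Step 2: Total N pool = soil mass * N%/100 = 3042000 * 0.201/100 = 6114.42 kg/ha
Step 3: N mineralized = N pool * rate%/100 = 6114.42 * 4.7/100 = 287.4 kg/ha/yr

287.4
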